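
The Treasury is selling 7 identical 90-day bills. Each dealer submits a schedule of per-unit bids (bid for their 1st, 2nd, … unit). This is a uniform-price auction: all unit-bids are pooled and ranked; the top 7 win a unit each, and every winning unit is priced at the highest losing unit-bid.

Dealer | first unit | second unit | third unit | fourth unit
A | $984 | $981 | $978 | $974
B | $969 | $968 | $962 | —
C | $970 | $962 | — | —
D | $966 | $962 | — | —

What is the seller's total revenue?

All unit-bids, highest first — top 7: 984 (A-1), 981 (A-2), 978 (A-3), 974 (A-4), 970 (C-1), 969 (B-1), 968 (B-2)
Highest rejected unit-bid = $966.
Allocation: A 4, B 2, C 1. Every unit priced at $966.
Revenue = 7 × 966 = $6,762.

Total revenue: $6,762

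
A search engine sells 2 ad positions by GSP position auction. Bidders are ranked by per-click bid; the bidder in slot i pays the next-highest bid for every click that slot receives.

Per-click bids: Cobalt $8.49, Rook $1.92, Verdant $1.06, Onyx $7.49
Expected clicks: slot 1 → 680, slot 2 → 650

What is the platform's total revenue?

Per-click bids in order: $8.49 (Cobalt) > $7.49 (Onyx) > $1.92 (Rook) > …
Slot 1: Cobalt pays $7.49 × 680 = $5093.20
Slot 2: Onyx pays $1.92 × 650 = $1248.00
Total = $6341.20

Total revenue: $6341.20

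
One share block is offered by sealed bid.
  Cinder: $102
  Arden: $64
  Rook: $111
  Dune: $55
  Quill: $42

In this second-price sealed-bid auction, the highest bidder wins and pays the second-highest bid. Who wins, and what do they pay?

Rook pays $102

Bids in order: 111 (Rook) > 102 (Cinder) > 64 (Arden) > 55 (Dune) > 42 (Quill)
Rook is highest; pays the second-highest bid, $102.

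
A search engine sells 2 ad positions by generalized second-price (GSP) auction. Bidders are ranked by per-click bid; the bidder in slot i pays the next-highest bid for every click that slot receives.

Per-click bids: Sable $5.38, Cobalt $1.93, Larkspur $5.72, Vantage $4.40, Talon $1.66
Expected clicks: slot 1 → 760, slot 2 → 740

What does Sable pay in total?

Sable pays $3256.00

Sorting advertisers: $5.72 (Larkspur) > $5.38 (Sable) > $4.40 (Vantage) > …
Sable holds slot 2 → pays next bid $4.40 × 740 clicks = $3256.00.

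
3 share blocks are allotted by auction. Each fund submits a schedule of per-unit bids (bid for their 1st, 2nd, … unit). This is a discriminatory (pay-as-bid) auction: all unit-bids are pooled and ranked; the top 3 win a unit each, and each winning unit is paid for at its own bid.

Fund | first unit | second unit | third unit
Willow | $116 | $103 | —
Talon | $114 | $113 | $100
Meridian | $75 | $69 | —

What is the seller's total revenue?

Pooled unit-bids ranked (top 3): 116 (Willow-1), 114 (Talon-1), 113 (Talon-2)
Next rejected bid: $103 (not a price — pay-as-bid).
Each winning unit pays its own bid.
Revenue = 116 + 114 + 113 = $343.

Total revenue: $343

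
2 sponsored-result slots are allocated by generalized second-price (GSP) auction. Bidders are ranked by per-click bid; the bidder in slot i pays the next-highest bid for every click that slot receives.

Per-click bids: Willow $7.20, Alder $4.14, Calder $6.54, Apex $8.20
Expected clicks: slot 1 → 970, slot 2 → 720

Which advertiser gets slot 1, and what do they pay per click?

Per-click bids in order: $8.20 (Apex) > $7.20 (Willow) > $6.54 (Calder) > …
Slot 1 goes to the first-ranked bidder, Apex, who pays the next bid down: $7.20/click.

Apex; $7.20 per click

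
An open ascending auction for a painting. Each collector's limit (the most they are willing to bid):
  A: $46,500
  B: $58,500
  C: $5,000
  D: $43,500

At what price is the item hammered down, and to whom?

Rule: the price rises until one bidder remains; the winner pays the price at which the last rival dropped out.
Limits ranked: 58,500 (B) > 46,500 (A) > 43,500 (D) > 5,000 (C)
A is the last rival to drop out, at $46,500; B remains and wins at that price.

B wins at $46,500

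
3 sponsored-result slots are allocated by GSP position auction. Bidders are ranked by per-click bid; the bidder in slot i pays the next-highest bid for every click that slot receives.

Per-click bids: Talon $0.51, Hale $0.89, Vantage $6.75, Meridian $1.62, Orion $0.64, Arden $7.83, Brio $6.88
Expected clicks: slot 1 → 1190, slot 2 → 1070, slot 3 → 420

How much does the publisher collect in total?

Total revenue: $16090.10

Sorting advertisers: $7.83 (Arden) > $6.88 (Brio) > $6.75 (Vantage) > $1.62 (Meridian) > …
Slot 1: Arden pays $6.88 × 1190 = $8187.20
Slot 2: Brio pays $6.75 × 1070 = $7222.50
Slot 3: Vantage pays $1.62 × 420 = $680.40
Total = $16090.10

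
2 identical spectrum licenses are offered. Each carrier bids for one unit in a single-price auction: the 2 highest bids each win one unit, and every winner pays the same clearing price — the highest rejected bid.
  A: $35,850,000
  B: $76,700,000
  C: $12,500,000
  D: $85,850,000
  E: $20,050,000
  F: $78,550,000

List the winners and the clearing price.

D, F; each pays $76,700,000

Bids ranked high→low: 85,850,000 (D), 78,550,000 (F), 76,700,000 (B), 35,850,000 (A), …
Top 2: D, F.
Clearing price = highest rejected bid = $76,700,000.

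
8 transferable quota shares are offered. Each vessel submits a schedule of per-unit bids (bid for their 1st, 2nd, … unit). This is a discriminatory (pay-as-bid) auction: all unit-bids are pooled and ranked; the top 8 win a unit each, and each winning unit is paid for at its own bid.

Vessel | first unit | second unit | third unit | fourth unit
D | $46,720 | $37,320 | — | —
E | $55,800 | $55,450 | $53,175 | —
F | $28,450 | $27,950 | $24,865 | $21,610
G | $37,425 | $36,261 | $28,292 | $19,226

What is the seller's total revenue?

Total revenue: $350,601

All unit-bids, highest first — top 8: 55,800 (E-1), 55,450 (E-2), 53,175 (E-3), 46,720 (D-1), 37,425 (G-1), 37,320 (D-2), 36,261 (G-2), 28,450 (F-1)
Next rejected bid: $28,292 (not a price — pay-as-bid).
Each winning unit pays its own bid.
Revenue = 55,800 + 55,450 + 53,175 + 46,720 + 37,425 + 37,320 + 36,261 + 28,450 = $350,601.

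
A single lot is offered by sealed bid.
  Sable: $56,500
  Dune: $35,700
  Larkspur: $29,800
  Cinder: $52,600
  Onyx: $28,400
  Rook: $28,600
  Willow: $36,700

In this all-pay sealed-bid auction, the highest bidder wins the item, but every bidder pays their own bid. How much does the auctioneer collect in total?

Bids ranked: 56,500 (Sable) > 52,600 (Cinder) > 36,700 (Willow) > 35,700 (Dune) > 29,800 (Larkspur) > 28,600 (Rook) > …
Every bidder forfeits their bid regardless of winning.
Revenue = 56,500 + 35,700 + 29,800 + 52,600 + 28,400 + 28,600 + 36,700 = $268,300.

Total revenue: $268,300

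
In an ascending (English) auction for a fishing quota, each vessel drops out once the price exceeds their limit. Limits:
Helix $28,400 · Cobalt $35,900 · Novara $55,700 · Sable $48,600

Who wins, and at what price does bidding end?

Limits in order: 55,700 (Novara) > 48,600 (Sable) > 35,900 (Cobalt) > 28,400 (Helix)
Once the price passes $48,600, only Novara is left; the hammer falls at Sable's limit of $48,600.

Novara wins at $48,600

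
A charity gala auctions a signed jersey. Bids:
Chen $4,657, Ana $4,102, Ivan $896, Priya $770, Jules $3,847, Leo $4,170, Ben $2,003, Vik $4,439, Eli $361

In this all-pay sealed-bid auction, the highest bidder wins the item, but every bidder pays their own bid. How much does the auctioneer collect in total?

Total revenue: $25,245

Rule: the highest bidder wins the item, but every bidder pays their own bid.
Sorting bids: 4,657 (Chen) > 4,439 (Vik) > 4,170 (Leo) > 4,102 (Ana) > 3,847 (Jules) > 2,003 (Ben) > …
Chen wins with the top bid; all bids are sunk regardless.
Every bidder forfeits their bid regardless of winning.
Revenue = 4,657 + 4,102 + 896 + 770 + 3,847 + 4,170 + 2,003 + 4,439 + 361 = $25,245.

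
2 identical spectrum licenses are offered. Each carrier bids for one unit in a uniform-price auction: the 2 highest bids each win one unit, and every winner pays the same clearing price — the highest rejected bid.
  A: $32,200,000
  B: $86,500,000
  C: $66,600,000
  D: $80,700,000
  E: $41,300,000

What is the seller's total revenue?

Sorting: 86,500,000 (B), 80,700,000 (D), 66,600,000 (C), 41,300,000 (E), …
The 2 highest are B, D.
Clearing price = highest rejected bid = $66,600,000.
Total revenue = 2 × $66,600,000 = $133,200,000.

Total revenue: $133,200,000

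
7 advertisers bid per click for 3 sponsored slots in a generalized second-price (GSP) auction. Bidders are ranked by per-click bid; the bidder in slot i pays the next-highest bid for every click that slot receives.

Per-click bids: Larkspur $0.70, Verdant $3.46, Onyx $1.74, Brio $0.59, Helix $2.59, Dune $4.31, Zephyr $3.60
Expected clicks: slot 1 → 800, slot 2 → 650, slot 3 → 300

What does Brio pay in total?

Per-click bids in order: $4.31 (Dune) > $3.60 (Zephyr) > $3.46 (Verdant) > $2.59 (Helix) > …
Brio ranks below slot 3 → no slot, pays nothing.

Brio pays $0.00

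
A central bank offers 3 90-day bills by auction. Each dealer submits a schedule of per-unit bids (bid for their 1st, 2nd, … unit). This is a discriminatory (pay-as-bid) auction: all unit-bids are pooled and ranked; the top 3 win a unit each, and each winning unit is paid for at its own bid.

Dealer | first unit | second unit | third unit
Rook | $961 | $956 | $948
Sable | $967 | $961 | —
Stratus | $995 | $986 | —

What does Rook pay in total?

Merging the schedules and taking the best 3: 995 (Stratus-1), 986 (Stratus-2), 967 (Sable-1)
Next rejected bid: $961 (not a price — pay-as-bid).
Rook wins no units.

Rook pays $0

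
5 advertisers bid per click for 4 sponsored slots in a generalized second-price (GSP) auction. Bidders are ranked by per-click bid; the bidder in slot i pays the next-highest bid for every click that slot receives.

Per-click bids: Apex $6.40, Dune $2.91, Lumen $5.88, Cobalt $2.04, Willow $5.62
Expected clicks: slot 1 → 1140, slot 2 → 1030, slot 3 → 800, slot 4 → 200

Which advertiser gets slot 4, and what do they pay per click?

Per-click bids in order: $6.40 (Apex) > $5.88 (Lumen) > $5.62 (Willow) > $2.91 (Dune) > $2.04 (Cobalt)
Slot 4 goes to the fourth-ranked bidder, Dune, who pays the next bid down: $2.04/click.

Dune; $2.04 per click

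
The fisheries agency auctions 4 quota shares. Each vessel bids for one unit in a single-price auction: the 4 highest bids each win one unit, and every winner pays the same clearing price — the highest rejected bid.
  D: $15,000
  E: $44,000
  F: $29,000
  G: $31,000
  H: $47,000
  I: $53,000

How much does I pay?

Bids ranked high→low: 53,000 (I), 47,000 (H), 44,000 (E), 31,000 (G), 29,000 (F), 15,000 (D)
The 4 highest are I, H, E, G.
First losing bid is F's $29,000, which sets the uniform price.
I wins → pays $29,000.

I pays $29,000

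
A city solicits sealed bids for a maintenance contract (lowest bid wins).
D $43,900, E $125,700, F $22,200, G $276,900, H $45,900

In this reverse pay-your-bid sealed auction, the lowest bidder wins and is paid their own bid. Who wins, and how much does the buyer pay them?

F is paid $22,200

Rule: the lowest bidder wins and is paid their own bid.
Bids in order: 22,200 (F) < 43,900 (D) < 45,900 (H) < 125,700 (E) < 276,900 (G)
First-price: F is paid what they bid, $22,200.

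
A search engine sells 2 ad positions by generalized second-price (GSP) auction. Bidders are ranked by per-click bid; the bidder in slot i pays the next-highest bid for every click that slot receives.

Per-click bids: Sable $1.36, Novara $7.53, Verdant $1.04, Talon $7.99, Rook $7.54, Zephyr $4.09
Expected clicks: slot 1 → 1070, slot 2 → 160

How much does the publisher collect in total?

Ranked by bid: $7.99 (Talon) > $7.54 (Rook) > $7.53 (Novara) > …
Slot 1: Talon pays $7.54 × 1070 = $8067.80
Slot 2: Rook pays $7.53 × 160 = $1204.80
Total = $9272.60

Total revenue: $9272.60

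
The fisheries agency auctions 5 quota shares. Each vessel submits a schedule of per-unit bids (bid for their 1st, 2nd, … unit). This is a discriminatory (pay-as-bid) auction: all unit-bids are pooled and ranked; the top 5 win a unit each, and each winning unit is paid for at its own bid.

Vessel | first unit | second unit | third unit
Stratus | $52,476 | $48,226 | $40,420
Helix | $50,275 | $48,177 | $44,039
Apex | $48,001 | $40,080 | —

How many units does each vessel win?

Apex 1, Helix 2, Stratus 2

Pooled unit-bids ranked (top 5): 52,476 (Stratus-1), 50,275 (Helix-1), 48,226 (Stratus-2), 48,177 (Helix-2), 48,001 (Apex-1)
Next rejected bid: $44,039 (not a price — pay-as-bid).
Allocation: Apex 1, Helix 2, Stratus 2.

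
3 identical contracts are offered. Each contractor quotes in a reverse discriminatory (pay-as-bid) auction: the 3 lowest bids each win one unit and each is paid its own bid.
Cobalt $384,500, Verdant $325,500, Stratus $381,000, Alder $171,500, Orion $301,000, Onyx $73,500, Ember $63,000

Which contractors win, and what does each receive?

Ember $63,000, Onyx $73,500, Alder $171,500

Sorting: 63,000 (Ember), 73,500 (Onyx), 171,500 (Alder), 301,000 (Orion), 325,500 (Verdant), …
The 3 lowest are Ember, Onyx, Alder.
Each winner is paid its own bid: Ember $63,000, Onyx $73,500, Alder $171,500.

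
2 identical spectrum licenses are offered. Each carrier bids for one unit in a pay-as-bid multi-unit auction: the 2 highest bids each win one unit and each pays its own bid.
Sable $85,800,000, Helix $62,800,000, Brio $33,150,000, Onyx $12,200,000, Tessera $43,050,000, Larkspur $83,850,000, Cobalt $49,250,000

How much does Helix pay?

Sorting: 85,800,000 (Sable), 83,850,000 (Larkspur), 62,800,000 (Helix), 49,250,000 (Cobalt), …
Top 2: Sable, Larkspur.
Helix does not win → $0.

Helix pays $0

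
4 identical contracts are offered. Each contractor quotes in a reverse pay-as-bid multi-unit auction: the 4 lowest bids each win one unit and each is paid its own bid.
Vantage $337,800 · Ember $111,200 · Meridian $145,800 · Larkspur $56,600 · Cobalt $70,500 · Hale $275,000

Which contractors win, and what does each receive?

Larkspur $56,600, Cobalt $70,500, Ember $111,200, Meridian $145,800

Ordering the bids: 56,600 (Larkspur), 70,500 (Cobalt), 111,200 (Ember), 145,800 (Meridian), 275,000 (Hale), 337,800 (Vantage)
The 4 lowest are Larkspur, Cobalt, Ember, Meridian.
Each winner is paid its own bid: Larkspur $56,600, Cobalt $70,500, Ember $111,200, Meridian $145,800.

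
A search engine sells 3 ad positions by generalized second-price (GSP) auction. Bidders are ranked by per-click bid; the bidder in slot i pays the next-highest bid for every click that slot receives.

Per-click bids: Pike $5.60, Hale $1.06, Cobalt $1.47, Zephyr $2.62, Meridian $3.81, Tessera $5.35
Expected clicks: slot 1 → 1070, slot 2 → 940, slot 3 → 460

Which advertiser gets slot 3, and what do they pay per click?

Meridian; $2.62 per click

Sorting advertisers: $5.60 (Pike) > $5.35 (Tessera) > $3.81 (Meridian) > $2.62 (Zephyr) > …
Slot 3 goes to the third-ranked bidder, Meridian, who pays the next bid down: $2.62/click.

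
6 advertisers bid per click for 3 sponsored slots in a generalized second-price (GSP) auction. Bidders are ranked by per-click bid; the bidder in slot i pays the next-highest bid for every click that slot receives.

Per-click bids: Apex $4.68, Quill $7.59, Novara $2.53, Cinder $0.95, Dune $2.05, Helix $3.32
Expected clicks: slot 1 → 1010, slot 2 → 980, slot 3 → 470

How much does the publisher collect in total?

Sorting advertisers: $7.59 (Quill) > $4.68 (Apex) > $3.32 (Helix) > $2.53 (Novara) > …
Slot 1: Quill pays $4.68 × 1010 = $4726.80
Slot 2: Apex pays $3.32 × 980 = $3253.60
Slot 3: Helix pays $2.53 × 470 = $1189.10
Total = $9169.50

Total revenue: $9169.50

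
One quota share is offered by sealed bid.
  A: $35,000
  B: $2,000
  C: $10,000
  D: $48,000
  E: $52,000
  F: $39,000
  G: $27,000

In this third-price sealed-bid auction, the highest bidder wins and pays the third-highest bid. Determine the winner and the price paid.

E pays $39,000

Third-price sealed-bid auction: the highest bidder wins and pays the third-highest bid.
Bids ranked: 52,000 (E) > 48,000 (D) > 39,000 (F) > 35,000 (A) > 27,000 (G) > 10,000 (C) > …
E is highest; pays the third-highest bid, $39,000.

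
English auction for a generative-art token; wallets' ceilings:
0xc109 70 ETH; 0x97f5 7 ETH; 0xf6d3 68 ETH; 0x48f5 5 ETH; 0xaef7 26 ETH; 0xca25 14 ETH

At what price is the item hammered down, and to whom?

Limits in order: 70 (0xc109) > 68 (0xf6d3) > 26 (0xaef7) > 14 (0xca25) > 7 (0x97f5) > 5 (0x48f5)
0xf6d3 is the last rival to drop out, at 68 ETH; 0xc109 remains and wins at that price.

0xc109 wins at 68 ETH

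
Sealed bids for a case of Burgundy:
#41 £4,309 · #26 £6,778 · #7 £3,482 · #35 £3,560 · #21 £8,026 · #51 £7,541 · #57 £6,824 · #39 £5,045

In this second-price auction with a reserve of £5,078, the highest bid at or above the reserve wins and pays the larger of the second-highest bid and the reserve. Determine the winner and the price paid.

Sorting bids: 8,026 (#21) > 7,541 (#51) > 6,824 (#57) > 6,778 (#26) > 5,045 (#39) > 4,309 (#41) > …
#21 has the top bid at or above the reserve (£8,026).
Second-highest bid £7,541 exceeds the reserve £5,078 → payment £7,541.

#21 pays £7,541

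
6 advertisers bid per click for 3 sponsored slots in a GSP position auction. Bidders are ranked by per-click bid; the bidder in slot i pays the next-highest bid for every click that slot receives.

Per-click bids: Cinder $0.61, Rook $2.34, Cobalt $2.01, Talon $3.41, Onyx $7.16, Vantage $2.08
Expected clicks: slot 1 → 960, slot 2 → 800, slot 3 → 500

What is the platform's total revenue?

Sorting advertisers: $7.16 (Onyx) > $3.41 (Talon) > $2.34 (Rook) > $2.08 (Vantage) > …
Slot 1: Onyx pays $3.41 × 960 = $3273.60
Slot 2: Talon pays $2.34 × 800 = $1872.00
Slot 3: Rook pays $2.08 × 500 = $1040.00
Total = $6185.60

Total revenue: $6185.60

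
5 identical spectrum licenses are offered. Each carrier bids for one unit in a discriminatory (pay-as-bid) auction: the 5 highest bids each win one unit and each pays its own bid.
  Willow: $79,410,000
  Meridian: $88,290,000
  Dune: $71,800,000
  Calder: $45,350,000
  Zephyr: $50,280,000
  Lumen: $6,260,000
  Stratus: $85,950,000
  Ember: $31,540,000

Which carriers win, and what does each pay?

Ordering the bids: 88,290,000 (Meridian), 85,950,000 (Stratus), 79,410,000 (Willow), 71,800,000 (Dune), 50,280,000 (Zephyr), 45,350,000 (Calder), 31,540,000 (Ember), …
Winners (5 units): Meridian, Stratus, Willow, Dune, Zephyr.
Each winner pays its own bid: Meridian $88,290,000, Stratus $85,950,000, Willow $79,410,000, Dune $71,800,000, Zephyr $50,280,000.

Meridian $88,290,000, Stratus $85,950,000, Willow $79,410,000, Dune $71,800,000, Zephyr $50,280,000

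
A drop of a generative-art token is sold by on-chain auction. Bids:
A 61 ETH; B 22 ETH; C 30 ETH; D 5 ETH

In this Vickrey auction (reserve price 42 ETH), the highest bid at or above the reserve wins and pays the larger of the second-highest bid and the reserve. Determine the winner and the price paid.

Bids in order: 61 (A) > 30 (C) > 22 (B) > 5 (D)
A has the top bid at or above the reserve (61 ETH).
max(second-highest 30 ETH, reserve 42 ETH) = 42 ETH.

A pays 42 ETH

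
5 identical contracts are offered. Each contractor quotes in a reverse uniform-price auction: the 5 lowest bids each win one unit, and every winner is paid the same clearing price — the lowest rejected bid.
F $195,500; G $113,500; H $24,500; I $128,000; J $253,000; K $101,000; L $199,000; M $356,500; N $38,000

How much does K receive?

K is paid $195,500

Ordering the bids: 24,500 (H), 38,000 (N), 101,000 (K), 113,500 (G), 128,000 (I), 195,500 (F), 199,000 (L), …
Lowest 5: H, N, K, G, I.
Lowest unsuccessful bid: $195,500 → clearing price.
K wins → is paid $195,500.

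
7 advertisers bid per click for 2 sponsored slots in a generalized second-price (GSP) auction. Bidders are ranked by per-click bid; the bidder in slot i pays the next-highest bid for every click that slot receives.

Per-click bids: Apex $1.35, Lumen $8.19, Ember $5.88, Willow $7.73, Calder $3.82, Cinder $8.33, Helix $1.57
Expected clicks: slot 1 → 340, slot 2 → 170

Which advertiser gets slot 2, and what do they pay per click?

Lumen; $7.73 per click

Per-click bids in order: $8.33 (Cinder) > $8.19 (Lumen) > $7.73 (Willow) > …
Slot 2 goes to the second-ranked bidder, Lumen, who pays the next bid down: $7.73/click.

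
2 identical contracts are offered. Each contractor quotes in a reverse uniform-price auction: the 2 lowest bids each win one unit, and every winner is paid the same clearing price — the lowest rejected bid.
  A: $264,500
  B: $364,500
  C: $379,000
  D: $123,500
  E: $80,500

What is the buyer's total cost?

Sorting: 80,500 (E), 123,500 (D), 264,500 (A), 364,500 (B), …
Lowest 2: E, D.
First losing bid is A's $264,500, which sets the uniform price.
Total cost = 2 × $264,500 = $529,000.

Total cost: $529,000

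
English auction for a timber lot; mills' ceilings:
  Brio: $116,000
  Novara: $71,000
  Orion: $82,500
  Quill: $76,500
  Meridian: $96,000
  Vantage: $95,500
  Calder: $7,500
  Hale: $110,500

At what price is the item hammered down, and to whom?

Sorting limits: 116,000 (Brio) > 110,500 (Hale) > 96,000 (Meridian) > 95,500 (Vantage) > 82,500 (Orion) > 76,500 (Quill) > …
Hale is the last rival to drop out, at $110,500; Brio remains and wins at that price.

Brio wins at $110,500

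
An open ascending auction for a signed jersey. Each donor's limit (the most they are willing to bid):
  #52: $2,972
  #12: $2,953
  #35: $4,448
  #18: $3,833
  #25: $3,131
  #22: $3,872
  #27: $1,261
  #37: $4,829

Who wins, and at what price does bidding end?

#37 wins at $4,448

Limits ranked: 4,829 (#37) > 4,448 (#35) > 3,872 (#22) > 3,833 (#18) > 3,131 (#25) > 2,972 (#52) > …
Once the price passes $4,448, only #37 is left; the hammer falls at #35's limit of $4,448.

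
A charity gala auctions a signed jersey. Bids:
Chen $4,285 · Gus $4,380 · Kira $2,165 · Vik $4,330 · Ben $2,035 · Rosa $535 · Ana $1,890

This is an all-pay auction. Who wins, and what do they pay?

Sorting bids: 4,380 (Gus) > 4,330 (Vik) > 4,285 (Chen) > 2,165 (Kira) > 2,035 (Ben) > 1,890 (Ana) > …
Gus is highest and takes the item; every bidder forfeits their bid.

Gus pays $4,380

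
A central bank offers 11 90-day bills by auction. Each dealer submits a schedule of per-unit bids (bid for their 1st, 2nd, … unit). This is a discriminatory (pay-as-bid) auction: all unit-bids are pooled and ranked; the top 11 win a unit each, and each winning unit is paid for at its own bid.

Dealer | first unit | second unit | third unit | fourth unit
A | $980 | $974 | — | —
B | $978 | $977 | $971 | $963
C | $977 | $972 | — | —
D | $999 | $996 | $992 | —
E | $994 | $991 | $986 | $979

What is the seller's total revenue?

All unit-bids, highest first — top 11: 999 (D-1), 996 (D-2), 994 (E-1), 992 (D-3), 991 (E-2), 986 (E-3), 980 (A-1), 979 (E-4), 978 (B-1), 977 (B-2), 977 (C-1)
Next rejected bid: $974 (not a price — pay-as-bid).
Each winning unit pays its own bid.
Revenue = 999 + 996 + 994 + 992 + 991 + 986 + 980 + 979 + 978 + 977 + 977 = $10,849.

Total revenue: $10,849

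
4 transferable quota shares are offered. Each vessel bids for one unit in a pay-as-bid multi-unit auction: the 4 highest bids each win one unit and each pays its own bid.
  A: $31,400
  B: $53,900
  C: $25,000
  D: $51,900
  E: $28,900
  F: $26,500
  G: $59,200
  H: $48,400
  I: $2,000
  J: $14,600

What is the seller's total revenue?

Total revenue: $213,400

Ordering the bids: 59,200 (G), 53,900 (B), 51,900 (D), 48,400 (H), 31,400 (A), 28,900 (E), …
Winners (4 units): G, B, D, H.
Total revenue = 59,200 + 53,900 + 51,900 + 48,400 = $213,400.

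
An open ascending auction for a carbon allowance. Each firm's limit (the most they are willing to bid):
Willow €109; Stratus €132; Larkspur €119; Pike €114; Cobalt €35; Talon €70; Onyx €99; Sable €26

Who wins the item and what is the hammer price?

Open ascending-bid auction: the price rises until one bidder remains; the winner pays the price at which the last rival dropped out.
Sorting limits: 132 (Stratus) > 119 (Larkspur) > 114 (Pike) > 109 (Willow) > 99 (Onyx) > 70 (Talon) > …
Once the price passes €119, only Stratus is left; the hammer falls at Larkspur's limit of €119.

Stratus wins at €119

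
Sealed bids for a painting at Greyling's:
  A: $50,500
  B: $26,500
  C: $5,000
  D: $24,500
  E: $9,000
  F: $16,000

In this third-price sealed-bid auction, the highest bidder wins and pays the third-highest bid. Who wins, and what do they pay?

Bids ranked: 50,500 (A) > 26,500 (B) > 24,500 (D) > 16,000 (F) > 9,000 (E) > 5,000 (C)
A is highest; pays the third-highest bid, $24,500.

A pays $24,500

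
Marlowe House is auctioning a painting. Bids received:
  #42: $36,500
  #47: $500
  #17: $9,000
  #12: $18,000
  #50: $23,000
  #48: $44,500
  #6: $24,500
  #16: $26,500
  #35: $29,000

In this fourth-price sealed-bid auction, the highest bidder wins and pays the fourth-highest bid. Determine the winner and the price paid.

#48 pays $26,500

Bids in order: 44,500 (#48) > 36,500 (#42) > 29,000 (#35) > 26,500 (#16) > 24,500 (#6) > 23,000 (#50) > …
#48 wins; payment is bid #4 in the ranking = $26,500.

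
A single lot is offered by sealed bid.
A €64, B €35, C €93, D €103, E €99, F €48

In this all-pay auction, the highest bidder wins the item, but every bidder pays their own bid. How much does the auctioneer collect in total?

All-pay auction: the highest bidder wins the item, but every bidder pays their own bid.
Bids ranked: 103 (D) > 99 (E) > 93 (C) > 64 (A) > 48 (F) > 35 (B)
D wins with the top bid; all bids are sunk regardless.
Every bidder forfeits their bid regardless of winning.
Revenue = 64 + 35 + 93 + 103 + 99 + 48 = €442.

Total revenue: €442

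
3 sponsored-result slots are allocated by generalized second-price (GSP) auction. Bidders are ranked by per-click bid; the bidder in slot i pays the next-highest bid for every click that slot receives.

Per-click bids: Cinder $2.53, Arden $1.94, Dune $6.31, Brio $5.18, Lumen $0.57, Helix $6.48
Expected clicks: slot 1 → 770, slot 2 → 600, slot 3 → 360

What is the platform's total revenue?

Total revenue: $8877.50

Per-click bids in order: $6.48 (Helix) > $6.31 (Dune) > $5.18 (Brio) > $2.53 (Cinder) > …
Slot 1: Helix pays $6.31 × 770 = $4858.70
Slot 2: Dune pays $5.18 × 600 = $3108.00
Slot 3: Brio pays $2.53 × 360 = $910.80
Total = $8877.50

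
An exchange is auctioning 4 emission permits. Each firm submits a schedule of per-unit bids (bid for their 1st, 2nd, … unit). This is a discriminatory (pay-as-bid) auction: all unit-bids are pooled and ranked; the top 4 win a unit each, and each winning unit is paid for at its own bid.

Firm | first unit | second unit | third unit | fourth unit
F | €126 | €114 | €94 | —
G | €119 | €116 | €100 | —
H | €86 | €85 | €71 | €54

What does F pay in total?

F pays €240

Pooled unit-bids ranked (top 4): 126 (F-1), 119 (G-1), 116 (G-2), 114 (F-2)
Next rejected bid: €100 (not a price — pay-as-bid).
F's winning unit-bids: 126 + 114 = €240.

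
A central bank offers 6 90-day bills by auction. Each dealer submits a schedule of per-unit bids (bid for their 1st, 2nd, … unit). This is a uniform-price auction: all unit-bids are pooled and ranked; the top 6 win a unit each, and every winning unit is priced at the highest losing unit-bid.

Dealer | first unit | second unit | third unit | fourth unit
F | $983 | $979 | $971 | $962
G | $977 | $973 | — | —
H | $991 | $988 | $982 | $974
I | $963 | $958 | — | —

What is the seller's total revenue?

Merging the schedules and taking the best 6: 991 (H-1), 988 (H-2), 983 (F-1), 982 (H-3), 979 (F-2), 977 (G-1)
First bid not allocated: $974.
Allocation: F 2, G 1, H 3. Every unit priced at $974.
Revenue = 6 × 974 = $5,844.

Total revenue: $5,844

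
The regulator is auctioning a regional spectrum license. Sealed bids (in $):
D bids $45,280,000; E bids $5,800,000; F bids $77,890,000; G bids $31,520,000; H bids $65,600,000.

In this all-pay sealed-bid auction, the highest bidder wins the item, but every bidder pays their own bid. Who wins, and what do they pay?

F pays $77,890,000

Bids ranked: 77,890,000 (F) > 65,600,000 (H) > 45,280,000 (D) > 31,520,000 (G) > 5,800,000 (E)
F is highest and takes the item; every bidder forfeits their bid.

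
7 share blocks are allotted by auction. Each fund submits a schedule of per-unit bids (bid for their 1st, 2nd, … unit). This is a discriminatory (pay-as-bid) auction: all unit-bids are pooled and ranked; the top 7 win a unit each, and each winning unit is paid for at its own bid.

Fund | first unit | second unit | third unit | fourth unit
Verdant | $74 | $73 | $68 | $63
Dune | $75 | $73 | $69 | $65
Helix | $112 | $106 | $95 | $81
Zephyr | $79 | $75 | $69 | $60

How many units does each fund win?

Dune 1, Helix 4, Zephyr 2

Pooled unit-bids ranked (top 7): 112 (Helix-1), 106 (Helix-2), 95 (Helix-3), 81 (Helix-4), 79 (Zephyr-1), 75 (Dune-1), 75 (Zephyr-2)
Next rejected bid: $74 (not a price — pay-as-bid).
Allocation: Dune 1, Helix 4, Zephyr 2.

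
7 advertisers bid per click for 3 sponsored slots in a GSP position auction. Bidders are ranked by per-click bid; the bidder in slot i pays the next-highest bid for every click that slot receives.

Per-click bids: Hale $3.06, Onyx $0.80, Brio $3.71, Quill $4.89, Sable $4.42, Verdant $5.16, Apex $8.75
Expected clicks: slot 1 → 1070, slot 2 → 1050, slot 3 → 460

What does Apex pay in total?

Ranked by bid: $8.75 (Apex) > $5.16 (Verdant) > $4.89 (Quill) > $4.42 (Sable) > …
Apex holds slot 1 → pays next bid $5.16 × 1070 clicks = $5521.20.

Apex pays $5521.20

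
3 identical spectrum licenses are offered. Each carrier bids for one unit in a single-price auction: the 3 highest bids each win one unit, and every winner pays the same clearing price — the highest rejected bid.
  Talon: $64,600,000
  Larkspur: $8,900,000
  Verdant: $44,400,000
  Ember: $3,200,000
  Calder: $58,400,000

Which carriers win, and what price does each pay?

Talon, Calder, Verdant; each pays $8,900,000

Sorting: 64,600,000 (Talon), 58,400,000 (Calder), 44,400,000 (Verdant), 8,900,000 (Larkspur), 3,200,000 (Ember)
The 3 highest are Talon, Calder, Verdant.
Clearing price = highest rejected bid = $8,900,000.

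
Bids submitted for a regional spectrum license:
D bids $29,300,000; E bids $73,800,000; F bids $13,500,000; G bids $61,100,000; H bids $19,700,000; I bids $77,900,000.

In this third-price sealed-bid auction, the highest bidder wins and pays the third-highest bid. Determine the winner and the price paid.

I pays $61,100,000

Sorting bids: 77,900,000 (I) > 73,800,000 (E) > 61,100,000 (G) > 29,300,000 (D) > 19,700,000 (H) > 13,500,000 (F)
I wins; payment is bid #3 in the ranking = $61,100,000.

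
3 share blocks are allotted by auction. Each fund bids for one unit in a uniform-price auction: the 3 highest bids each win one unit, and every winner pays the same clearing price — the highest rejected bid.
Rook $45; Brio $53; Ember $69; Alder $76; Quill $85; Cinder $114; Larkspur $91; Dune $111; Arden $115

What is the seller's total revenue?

Total revenue: $273

Ordering the bids: 115 (Arden), 114 (Cinder), 111 (Dune), 91 (Larkspur), 85 (Quill), …
The 3 highest are Arden, Cinder, Dune.
Clearing price = highest rejected bid = $91.
Total revenue = 3 × $91 = $273.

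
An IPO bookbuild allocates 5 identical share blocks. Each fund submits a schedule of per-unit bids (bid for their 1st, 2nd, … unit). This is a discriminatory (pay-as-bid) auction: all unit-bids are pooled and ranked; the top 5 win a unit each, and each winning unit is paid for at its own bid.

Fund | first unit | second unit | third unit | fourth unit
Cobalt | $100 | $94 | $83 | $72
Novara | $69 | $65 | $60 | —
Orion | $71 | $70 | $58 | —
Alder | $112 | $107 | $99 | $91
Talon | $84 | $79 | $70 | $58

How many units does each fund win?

Merging the schedules and taking the best 5: 112 (Alder-1), 107 (Alder-2), 100 (Cobalt-1), 99 (Alder-3), 94 (Cobalt-2)
Next rejected bid: $91 (not a price — pay-as-bid).
Allocation: Alder 3, Cobalt 2.

Alder 3, Cobalt 2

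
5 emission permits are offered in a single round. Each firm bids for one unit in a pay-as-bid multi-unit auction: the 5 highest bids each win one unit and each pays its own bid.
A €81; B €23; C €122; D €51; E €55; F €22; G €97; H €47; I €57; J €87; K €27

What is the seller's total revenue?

Total revenue: €444

Ordering the bids: 122 (C), 97 (G), 87 (J), 81 (A), 57 (I), 55 (E), 51 (D), …
The 5 highest are C, G, J, A, I.
Total revenue = 122 + 97 + 87 + 81 + 57 = €444.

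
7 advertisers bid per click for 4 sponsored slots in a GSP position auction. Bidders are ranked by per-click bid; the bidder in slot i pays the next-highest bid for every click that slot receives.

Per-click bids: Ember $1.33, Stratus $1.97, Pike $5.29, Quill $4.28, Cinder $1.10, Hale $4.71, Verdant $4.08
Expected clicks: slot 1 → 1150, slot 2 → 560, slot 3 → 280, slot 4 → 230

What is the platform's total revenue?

Ranked by bid: $5.29 (Pike) > $4.71 (Hale) > $4.28 (Quill) > $4.08 (Verdant) > $1.97 (Stratus) > …
Slot 1: Pike pays $4.71 × 1150 = $5416.50
Slot 2: Hale pays $4.28 × 560 = $2396.80
Slot 3: Quill pays $4.08 × 280 = $1142.40
Slot 4: Verdant pays $1.97 × 230 = $453.10
Total = $9408.80

Total revenue: $9408.80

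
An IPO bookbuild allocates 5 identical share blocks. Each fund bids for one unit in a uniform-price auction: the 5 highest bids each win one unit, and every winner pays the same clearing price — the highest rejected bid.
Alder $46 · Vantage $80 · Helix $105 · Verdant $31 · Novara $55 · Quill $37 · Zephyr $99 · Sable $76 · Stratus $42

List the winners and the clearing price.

Ordering the bids: 105 (Helix), 99 (Zephyr), 80 (Vantage), 76 (Sable), 55 (Novara), 46 (Alder), 42 (Stratus), …
Top 5: Helix, Zephyr, Vantage, Sable, Novara.
First losing bid is Alder's $46, which sets the uniform price.

Helix, Zephyr, Vantage, Sable, Novara; each pays $46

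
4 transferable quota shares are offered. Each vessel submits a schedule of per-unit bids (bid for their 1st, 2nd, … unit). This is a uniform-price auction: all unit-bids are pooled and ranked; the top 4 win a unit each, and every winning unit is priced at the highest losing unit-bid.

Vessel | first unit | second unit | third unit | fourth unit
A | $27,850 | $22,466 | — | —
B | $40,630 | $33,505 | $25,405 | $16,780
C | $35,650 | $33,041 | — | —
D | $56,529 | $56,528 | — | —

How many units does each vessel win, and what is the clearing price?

B 1, C 1, D 2; clearing price $33,505

Merging the schedules and taking the best 4: 56,529 (D-1), 56,528 (D-2), 40,630 (B-1), 35,650 (C-1)
Highest rejected unit-bid = $33,505.
Allocation: B 1, C 1, D 2.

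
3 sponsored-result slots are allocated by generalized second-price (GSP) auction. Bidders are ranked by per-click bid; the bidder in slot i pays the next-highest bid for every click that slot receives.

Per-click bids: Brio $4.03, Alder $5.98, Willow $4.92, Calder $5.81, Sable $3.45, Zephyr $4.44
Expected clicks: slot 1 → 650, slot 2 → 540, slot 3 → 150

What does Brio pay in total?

Brio pays $0.00

Ranked by bid: $5.98 (Alder) > $5.81 (Calder) > $4.92 (Willow) > $4.44 (Zephyr) > …
Brio ranks below slot 3 → no slot, pays nothing.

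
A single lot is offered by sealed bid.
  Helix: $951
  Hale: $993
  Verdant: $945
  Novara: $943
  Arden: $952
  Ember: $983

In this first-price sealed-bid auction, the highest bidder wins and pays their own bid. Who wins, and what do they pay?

Hale pays $993

Bids in order: 993 (Hale) > 983 (Ember) > 952 (Arden) > 951 (Helix) > 945 (Verdant) > 943 (Novara)
Hale is highest → pays own bid, $993.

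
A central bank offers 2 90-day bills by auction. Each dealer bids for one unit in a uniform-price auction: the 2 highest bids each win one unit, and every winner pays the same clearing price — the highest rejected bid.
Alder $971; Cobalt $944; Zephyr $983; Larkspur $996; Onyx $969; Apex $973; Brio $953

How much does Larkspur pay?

Sorting: 996 (Larkspur), 983 (Zephyr), 973 (Apex), 971 (Alder), …
Top 2: Larkspur, Zephyr.
Clearing price = highest rejected bid = $973.
Larkspur wins → pays $973.

Larkspur pays $973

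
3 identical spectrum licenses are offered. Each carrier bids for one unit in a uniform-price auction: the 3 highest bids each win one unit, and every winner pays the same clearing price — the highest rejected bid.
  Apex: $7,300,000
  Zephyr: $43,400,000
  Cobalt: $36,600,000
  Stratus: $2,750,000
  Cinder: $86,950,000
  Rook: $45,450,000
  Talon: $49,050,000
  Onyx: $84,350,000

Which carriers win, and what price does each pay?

Cinder, Onyx, Talon; each pays $45,450,000

Ordering the bids: 86,950,000 (Cinder), 84,350,000 (Onyx), 49,050,000 (Talon), 45,450,000 (Rook), 43,400,000 (Zephyr), …
The 3 highest are Cinder, Onyx, Talon.
Clearing price = highest rejected bid = $45,450,000.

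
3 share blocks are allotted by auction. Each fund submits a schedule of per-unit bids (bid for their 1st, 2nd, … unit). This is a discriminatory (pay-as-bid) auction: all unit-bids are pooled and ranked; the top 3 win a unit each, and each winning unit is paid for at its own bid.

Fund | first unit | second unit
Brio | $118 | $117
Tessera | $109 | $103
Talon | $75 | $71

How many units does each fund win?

Brio 2, Tessera 1

Merging the schedules and taking the best 3: 118 (Brio-1), 117 (Brio-2), 109 (Tessera-1)
Next rejected bid: $103 (not a price — pay-as-bid).
Allocation: Brio 2, Tessera 1.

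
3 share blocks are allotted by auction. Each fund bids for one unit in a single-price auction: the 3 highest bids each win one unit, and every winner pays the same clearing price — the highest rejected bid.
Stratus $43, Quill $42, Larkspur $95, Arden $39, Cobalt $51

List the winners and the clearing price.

Ordering the bids: 95 (Larkspur), 51 (Cobalt), 43 (Stratus), 42 (Quill), 39 (Arden)
Winners (3 units): Larkspur, Cobalt, Stratus.
Clearing price = highest rejected bid = $42.

Larkspur, Cobalt, Stratus; each pays $42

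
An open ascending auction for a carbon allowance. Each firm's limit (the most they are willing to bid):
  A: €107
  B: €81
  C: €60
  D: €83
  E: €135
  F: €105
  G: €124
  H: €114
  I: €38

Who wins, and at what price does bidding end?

Sorting limits: 135 (E) > 124 (G) > 114 (H) > 107 (A) > 105 (F) > 83 (D) > …
G is the last rival to drop out, at €124; E remains and wins at that price.

E wins at €124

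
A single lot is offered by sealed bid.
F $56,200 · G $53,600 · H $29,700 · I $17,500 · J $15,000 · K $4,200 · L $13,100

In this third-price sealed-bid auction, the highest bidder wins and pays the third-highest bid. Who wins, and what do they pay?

Rule: the highest bidder wins and pays the third-highest bid.
Sorting bids: 56,200 (F) > 53,600 (G) > 29,700 (H) > 17,500 (I) > 15,000 (J) > 13,100 (L) > …
F is highest; pays the third-highest bid, $29,700.

F pays $29,700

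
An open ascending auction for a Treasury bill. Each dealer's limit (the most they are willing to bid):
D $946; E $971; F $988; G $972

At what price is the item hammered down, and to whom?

F wins at $972

Limits ranked: 988 (F) > 972 (G) > 971 (E) > 946 (D)
Bidding ends when G exits at $972; F takes it.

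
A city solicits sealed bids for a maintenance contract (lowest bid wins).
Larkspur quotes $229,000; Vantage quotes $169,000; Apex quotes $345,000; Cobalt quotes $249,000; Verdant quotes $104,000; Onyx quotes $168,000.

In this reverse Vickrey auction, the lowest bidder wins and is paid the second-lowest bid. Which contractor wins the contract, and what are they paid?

Verdant is paid $168,000

Bids in order: 104,000 (Verdant) < 168,000 (Onyx) < 169,000 (Vantage) < 229,000 (Larkspur) < 249,000 (Cobalt) < 345,000 (Apex)
Verdant is lowest; is paid the second-lowest bid, $168,000.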